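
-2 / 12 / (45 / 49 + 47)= -49 / 14088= -0.00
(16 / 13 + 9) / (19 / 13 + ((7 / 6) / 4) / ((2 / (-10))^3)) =-3192 / 10919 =-0.29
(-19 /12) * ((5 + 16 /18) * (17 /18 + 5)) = -107749 /1944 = -55.43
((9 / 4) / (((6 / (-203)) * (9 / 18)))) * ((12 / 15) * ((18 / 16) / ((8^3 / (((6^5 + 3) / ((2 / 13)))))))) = -554277087 / 40960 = -13532.16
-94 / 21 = -4.48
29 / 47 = 0.62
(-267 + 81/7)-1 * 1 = -1795/7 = -256.43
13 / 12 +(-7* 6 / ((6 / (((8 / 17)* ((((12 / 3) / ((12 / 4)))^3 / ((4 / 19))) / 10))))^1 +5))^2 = 9105620677 / 1182067500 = 7.70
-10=-10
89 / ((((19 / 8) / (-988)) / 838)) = -31026112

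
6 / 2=3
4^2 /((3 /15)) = 80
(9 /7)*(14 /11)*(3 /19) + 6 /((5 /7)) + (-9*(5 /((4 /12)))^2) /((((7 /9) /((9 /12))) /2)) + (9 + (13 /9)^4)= -372752366083 /95987430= -3883.35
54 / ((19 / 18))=972 / 19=51.16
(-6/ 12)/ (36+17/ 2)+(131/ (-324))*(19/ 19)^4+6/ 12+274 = 7903499/ 28836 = 274.08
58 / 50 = 29 / 25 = 1.16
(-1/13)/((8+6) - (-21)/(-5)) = -5/637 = -0.01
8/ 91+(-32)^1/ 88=-276/ 1001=-0.28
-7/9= -0.78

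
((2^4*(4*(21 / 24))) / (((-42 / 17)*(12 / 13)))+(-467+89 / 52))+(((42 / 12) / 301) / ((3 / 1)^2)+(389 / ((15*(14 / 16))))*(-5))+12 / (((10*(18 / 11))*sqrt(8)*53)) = -29959487 / 46956+11*sqrt(2) / 3180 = -638.03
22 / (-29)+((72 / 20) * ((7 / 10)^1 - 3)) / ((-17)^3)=-0.76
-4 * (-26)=104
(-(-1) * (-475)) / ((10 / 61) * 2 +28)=-28975 / 1728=-16.77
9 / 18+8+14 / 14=19 / 2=9.50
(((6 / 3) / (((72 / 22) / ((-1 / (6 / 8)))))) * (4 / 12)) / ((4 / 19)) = -209 / 162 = -1.29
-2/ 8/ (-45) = 1/ 180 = 0.01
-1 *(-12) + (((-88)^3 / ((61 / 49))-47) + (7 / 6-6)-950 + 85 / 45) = -602143067 / 1098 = -548399.88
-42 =-42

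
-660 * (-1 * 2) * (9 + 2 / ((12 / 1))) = 12100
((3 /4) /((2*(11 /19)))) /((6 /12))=57 /44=1.30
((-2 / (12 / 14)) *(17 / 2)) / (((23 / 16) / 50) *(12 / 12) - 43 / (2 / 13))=47600 / 670731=0.07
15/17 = 0.88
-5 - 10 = -15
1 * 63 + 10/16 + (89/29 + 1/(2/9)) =16517/232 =71.19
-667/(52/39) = -2001/4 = -500.25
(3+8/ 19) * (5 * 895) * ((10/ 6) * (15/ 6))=7271875/ 114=63788.38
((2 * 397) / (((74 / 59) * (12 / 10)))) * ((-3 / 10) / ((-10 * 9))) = 23423 / 13320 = 1.76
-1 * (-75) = 75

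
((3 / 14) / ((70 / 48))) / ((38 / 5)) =18 / 931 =0.02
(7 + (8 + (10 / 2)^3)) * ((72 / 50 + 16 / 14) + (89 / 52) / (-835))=3922053 / 10855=361.31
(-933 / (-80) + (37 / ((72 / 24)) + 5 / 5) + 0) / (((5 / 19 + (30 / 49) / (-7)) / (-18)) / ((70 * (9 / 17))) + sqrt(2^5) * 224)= 28765557195291 / 7015482620501820370060 + 24463983584677408128 * sqrt(2) / 1753870655125455092515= 0.02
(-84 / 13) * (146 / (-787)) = 12264 / 10231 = 1.20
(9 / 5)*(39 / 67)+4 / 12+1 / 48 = 22543 / 16080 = 1.40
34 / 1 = 34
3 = 3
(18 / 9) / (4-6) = -1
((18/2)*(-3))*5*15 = -2025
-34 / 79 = -0.43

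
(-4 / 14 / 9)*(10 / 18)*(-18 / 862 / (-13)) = -10 / 352989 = -0.00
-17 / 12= -1.42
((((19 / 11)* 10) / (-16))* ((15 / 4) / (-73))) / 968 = 1425 / 24873728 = 0.00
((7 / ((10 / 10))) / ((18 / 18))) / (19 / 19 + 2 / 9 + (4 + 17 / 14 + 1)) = 0.94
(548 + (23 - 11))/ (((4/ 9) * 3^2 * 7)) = 20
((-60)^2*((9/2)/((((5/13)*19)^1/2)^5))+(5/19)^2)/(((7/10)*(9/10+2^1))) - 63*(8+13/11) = -15652044301043/27645645335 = -566.17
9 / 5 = 1.80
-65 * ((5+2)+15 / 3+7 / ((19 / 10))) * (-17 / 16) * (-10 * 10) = -4116125 / 38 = -108319.08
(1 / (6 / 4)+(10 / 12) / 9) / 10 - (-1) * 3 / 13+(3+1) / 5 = 7769 / 7020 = 1.11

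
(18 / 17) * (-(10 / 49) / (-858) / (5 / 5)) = 30 / 119119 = 0.00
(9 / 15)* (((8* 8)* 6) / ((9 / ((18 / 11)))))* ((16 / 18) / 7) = 2048 / 385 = 5.32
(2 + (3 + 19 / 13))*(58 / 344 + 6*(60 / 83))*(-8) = -10806936 / 46397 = -232.92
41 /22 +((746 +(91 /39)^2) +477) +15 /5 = 244195 /198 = 1233.31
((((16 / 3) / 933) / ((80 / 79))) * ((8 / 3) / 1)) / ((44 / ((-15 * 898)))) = -141884 / 30789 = -4.61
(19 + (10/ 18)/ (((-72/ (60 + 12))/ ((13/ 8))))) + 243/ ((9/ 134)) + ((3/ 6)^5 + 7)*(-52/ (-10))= 528863/ 144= 3672.66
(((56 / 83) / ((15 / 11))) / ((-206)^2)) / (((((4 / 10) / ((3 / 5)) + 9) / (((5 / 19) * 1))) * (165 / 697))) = 9758 / 7277720955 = 0.00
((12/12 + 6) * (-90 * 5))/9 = -350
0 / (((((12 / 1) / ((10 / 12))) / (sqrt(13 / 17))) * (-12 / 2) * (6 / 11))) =0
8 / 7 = 1.14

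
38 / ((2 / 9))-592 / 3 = -79 / 3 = -26.33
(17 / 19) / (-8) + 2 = 287 / 152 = 1.89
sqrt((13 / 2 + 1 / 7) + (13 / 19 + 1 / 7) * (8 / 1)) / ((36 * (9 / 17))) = 17 * sqrt(938182) / 86184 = 0.19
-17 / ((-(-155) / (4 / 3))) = -68 / 465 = -0.15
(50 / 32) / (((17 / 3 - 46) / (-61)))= 4575 / 1936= 2.36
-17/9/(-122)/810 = 17/889380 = 0.00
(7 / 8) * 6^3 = 189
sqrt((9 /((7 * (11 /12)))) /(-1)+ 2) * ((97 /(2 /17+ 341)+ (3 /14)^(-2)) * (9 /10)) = 76763 * sqrt(3542) /297682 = 15.35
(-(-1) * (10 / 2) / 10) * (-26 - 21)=-47 / 2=-23.50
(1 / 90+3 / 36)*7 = 119 / 180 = 0.66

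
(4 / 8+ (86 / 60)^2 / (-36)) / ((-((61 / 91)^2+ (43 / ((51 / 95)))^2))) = -34344942359 / 497507718765600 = -0.00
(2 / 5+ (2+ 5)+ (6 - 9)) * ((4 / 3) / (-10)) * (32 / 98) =-704 / 3675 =-0.19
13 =13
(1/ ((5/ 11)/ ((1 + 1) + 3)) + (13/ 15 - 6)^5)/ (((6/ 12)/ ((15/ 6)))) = -2698431032/ 151875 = -17767.45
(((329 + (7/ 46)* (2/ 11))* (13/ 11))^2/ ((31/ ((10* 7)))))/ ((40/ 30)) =61482552473160/ 240097759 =256073.00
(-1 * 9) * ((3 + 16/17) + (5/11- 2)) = -4032/187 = -21.56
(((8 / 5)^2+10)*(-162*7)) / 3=-118692 / 25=-4747.68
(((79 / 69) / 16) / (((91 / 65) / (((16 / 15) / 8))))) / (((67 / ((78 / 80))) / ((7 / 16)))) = 1027 / 23669760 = 0.00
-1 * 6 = -6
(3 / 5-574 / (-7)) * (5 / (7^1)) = 59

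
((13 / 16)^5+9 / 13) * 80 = 71319965 / 851968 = 83.71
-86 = -86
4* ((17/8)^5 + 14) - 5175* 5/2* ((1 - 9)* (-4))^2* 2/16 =-1655770.68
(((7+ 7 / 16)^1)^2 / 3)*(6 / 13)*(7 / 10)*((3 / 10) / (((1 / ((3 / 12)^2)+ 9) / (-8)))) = -297381 / 520000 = -0.57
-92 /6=-46 /3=-15.33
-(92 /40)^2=-529 /100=-5.29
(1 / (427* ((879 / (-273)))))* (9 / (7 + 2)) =-13 / 17873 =-0.00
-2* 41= -82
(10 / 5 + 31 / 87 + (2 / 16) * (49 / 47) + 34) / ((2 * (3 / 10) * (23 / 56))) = 41774285 / 282141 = 148.06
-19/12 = -1.58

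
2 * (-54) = -108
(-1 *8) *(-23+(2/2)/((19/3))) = 182.74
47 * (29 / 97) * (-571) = -778273 / 97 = -8023.43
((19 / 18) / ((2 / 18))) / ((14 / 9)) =171 / 28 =6.11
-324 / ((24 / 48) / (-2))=1296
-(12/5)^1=-12/5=-2.40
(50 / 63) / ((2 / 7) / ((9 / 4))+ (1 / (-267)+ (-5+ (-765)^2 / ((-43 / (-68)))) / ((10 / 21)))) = 15308 / 37486017365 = 0.00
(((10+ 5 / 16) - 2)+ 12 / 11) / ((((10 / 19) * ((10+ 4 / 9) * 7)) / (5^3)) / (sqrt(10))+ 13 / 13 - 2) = -151230796875 / 15930146672 - 2327716125 * sqrt(10) / 7965073336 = -10.42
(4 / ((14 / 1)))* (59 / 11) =118 / 77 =1.53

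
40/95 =8/19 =0.42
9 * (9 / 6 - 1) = 9 / 2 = 4.50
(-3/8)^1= -3/8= -0.38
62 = 62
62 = 62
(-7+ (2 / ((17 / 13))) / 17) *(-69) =137793 / 289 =476.79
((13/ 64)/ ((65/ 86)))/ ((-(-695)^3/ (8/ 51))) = 43/ 342416422500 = 0.00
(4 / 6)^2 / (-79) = -4 / 711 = -0.01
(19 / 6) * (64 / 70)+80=8704 / 105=82.90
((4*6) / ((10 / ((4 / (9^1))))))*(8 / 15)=128 / 225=0.57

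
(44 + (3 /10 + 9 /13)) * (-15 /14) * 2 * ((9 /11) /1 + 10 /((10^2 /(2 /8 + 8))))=-12686481 /80080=-158.42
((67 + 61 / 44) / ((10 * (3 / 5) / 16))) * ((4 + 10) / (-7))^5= -64192 / 11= -5835.64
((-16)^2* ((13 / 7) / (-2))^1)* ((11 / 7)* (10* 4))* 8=-5857280 / 49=-119536.33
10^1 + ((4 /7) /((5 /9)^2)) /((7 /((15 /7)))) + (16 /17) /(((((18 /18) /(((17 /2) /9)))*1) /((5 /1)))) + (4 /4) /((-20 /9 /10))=324481 /30870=10.51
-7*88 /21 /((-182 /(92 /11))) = 368 /273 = 1.35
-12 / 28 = -3 / 7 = -0.43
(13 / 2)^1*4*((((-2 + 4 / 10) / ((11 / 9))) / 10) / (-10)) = 468 / 1375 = 0.34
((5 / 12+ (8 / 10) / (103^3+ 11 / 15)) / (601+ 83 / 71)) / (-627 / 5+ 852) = 7273481755 / 7637770949814936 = 0.00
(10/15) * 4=8/3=2.67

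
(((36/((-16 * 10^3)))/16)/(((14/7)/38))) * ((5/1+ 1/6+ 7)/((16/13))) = -54093/2048000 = -0.03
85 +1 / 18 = 85.06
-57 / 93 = -19 / 31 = -0.61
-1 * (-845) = 845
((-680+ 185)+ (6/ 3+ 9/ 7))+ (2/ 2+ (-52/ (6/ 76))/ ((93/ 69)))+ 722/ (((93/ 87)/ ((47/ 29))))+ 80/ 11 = 877333/ 7161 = 122.52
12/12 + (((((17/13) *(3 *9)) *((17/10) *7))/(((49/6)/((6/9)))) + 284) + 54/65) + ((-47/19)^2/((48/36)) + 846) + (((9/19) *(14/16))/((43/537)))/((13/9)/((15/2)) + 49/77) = 81864940466241/69556079320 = 1176.96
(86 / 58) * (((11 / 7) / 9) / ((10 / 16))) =3784 / 9135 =0.41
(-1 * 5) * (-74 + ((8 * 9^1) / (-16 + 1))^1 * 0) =370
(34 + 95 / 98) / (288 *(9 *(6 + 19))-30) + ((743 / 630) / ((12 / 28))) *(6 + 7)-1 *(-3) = 2215082801 / 57127140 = 38.77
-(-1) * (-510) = -510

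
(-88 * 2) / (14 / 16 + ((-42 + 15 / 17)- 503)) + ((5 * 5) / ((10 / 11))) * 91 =369822277 / 147762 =2502.82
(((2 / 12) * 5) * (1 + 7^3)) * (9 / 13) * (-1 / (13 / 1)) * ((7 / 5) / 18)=-602 / 507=-1.19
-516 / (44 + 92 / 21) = -2709 / 254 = -10.67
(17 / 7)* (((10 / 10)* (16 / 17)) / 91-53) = -81975 / 637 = -128.69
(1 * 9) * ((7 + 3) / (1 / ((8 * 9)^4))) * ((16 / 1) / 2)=19349176320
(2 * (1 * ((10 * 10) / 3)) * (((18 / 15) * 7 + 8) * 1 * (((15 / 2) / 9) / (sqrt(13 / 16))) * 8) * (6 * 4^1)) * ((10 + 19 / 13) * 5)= 1563904000 * sqrt(13) / 507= 11121767.38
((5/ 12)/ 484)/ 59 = 0.00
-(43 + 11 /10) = -441 /10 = -44.10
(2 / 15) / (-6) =-1 / 45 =-0.02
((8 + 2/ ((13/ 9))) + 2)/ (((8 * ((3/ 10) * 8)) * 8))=185/ 2496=0.07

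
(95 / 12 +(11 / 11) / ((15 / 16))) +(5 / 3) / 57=30823 / 3420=9.01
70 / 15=4.67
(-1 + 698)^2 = 485809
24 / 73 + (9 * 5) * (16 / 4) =13164 / 73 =180.33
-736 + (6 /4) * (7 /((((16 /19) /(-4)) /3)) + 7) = -7001 /8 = -875.12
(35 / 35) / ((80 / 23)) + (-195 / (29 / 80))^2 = 19468819343 / 67280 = 289370.09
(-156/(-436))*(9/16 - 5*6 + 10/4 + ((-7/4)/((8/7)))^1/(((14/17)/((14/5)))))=-200577/17440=-11.50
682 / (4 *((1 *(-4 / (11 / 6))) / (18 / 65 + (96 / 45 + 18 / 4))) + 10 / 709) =-1433448401 / 2624851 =-546.11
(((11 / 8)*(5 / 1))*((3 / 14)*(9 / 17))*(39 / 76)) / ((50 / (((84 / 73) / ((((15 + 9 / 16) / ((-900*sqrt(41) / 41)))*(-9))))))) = 115830*sqrt(41) / 80239337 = 0.01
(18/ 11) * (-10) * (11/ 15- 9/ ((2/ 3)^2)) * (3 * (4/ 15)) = 14052/ 55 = 255.49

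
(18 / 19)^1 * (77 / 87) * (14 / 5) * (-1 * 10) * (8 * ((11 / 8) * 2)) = -284592 / 551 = -516.50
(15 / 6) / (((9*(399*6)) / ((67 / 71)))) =335 / 3059532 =0.00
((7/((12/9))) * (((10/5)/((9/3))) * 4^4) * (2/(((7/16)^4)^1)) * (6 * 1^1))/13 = 100663296/4459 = 22575.31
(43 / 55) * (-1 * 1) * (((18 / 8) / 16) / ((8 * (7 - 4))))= -0.00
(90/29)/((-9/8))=-2.76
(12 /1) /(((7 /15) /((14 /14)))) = 180 /7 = 25.71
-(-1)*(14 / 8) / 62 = 7 / 248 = 0.03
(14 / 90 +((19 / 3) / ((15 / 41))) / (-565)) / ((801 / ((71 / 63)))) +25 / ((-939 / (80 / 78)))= -0.03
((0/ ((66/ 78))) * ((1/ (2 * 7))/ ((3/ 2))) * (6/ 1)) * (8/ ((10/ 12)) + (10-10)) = 0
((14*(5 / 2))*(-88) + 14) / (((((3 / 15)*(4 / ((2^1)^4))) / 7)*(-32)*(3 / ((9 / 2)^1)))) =160965 / 8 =20120.62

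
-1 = -1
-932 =-932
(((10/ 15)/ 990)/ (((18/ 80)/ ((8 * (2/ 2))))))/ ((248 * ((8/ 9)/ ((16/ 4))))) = 4/ 9207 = 0.00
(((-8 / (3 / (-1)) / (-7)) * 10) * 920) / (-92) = 800 / 21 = 38.10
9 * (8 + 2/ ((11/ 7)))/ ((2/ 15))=625.91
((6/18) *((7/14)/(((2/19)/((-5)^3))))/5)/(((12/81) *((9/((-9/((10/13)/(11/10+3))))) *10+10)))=-455715/13856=-32.89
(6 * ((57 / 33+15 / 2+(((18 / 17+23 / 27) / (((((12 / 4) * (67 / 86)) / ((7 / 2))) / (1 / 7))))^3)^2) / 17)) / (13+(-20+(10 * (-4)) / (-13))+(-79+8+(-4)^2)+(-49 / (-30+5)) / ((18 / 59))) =-81410667038771227006447863837172250 / 1311698907881070266761248857833884357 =-0.06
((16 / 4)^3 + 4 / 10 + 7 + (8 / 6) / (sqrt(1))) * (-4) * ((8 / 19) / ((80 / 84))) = -61096 / 475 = -128.62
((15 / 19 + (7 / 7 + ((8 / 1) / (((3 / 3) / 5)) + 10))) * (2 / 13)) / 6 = 328 / 247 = 1.33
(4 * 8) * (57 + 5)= 1984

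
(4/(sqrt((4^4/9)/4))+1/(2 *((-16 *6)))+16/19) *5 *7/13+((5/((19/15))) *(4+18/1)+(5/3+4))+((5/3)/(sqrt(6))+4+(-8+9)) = 5 *sqrt(6)/18+1640877/15808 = 104.48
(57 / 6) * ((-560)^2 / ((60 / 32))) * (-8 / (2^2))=-3177813.33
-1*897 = -897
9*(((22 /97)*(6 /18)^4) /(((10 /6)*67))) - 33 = -3216983 /97485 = -33.00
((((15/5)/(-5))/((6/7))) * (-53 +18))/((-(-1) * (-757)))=-49/1514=-0.03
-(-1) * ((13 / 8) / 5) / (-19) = -13 / 760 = -0.02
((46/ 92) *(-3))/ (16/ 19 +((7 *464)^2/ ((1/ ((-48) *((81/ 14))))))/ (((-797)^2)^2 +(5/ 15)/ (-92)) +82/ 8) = -4231808087966290/ 31272622379011099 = -0.14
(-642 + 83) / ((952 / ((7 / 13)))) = -43 / 136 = -0.32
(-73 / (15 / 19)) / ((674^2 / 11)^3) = -1846097 / 1406211477311048640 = -0.00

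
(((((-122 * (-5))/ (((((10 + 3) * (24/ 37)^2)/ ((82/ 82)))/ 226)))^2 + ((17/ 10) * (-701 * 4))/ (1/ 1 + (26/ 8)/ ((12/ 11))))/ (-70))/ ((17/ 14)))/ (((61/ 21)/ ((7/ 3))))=-104174660687927340763/ 17352570643200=-6003413.72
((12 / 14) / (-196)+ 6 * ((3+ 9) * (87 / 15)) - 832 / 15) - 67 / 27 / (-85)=570170933 / 1574370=362.16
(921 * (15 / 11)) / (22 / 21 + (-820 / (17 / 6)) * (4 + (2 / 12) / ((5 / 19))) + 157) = -4931955 / 4645223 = -1.06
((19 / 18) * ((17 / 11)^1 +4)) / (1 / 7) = 8113 / 198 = 40.97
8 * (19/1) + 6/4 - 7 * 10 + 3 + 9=191/2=95.50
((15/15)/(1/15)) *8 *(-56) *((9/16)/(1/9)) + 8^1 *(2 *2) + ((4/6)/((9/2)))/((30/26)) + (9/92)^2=-116507672027/3427920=-33987.86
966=966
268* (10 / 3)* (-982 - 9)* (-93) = 82332280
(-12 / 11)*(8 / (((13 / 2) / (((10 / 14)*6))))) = -5760 / 1001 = -5.75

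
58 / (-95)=-58 / 95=-0.61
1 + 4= 5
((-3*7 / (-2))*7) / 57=49 / 38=1.29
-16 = -16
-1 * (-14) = 14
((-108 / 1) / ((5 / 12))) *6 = -7776 / 5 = -1555.20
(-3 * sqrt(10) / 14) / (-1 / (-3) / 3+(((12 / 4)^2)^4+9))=-27 * sqrt(10) / 827834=-0.00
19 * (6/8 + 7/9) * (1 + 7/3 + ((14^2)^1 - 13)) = 584155/108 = 5408.84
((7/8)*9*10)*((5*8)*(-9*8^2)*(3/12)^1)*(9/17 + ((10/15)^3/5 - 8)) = 57150240/17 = 3361778.82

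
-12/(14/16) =-13.71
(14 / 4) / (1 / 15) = 52.50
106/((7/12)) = 1272/7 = 181.71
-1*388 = -388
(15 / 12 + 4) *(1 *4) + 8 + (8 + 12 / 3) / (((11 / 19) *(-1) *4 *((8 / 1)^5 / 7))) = 10452593 / 360448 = 29.00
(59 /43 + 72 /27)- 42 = -4897 /129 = -37.96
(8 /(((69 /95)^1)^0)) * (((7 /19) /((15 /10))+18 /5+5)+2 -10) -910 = -257422 /285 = -903.24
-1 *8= -8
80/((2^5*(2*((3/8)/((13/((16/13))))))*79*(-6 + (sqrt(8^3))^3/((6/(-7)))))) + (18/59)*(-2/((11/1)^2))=-18703987725249/3709115443383856- 757120*sqrt(2)/32472295169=-0.01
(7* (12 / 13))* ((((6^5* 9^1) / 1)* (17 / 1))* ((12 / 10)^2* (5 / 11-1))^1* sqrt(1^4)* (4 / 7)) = -3450377.60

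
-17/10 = -1.70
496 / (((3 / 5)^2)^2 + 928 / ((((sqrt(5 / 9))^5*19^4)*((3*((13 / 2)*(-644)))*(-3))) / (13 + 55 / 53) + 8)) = 202456031203555018282958510000 / 52899801282134562581216901- 8057696086132420000000000*sqrt(5) / 52899801282134562581216901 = 3826.82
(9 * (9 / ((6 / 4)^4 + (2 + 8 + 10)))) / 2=648 / 401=1.62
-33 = -33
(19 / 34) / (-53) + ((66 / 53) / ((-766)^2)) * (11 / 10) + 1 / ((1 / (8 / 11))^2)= 165801856501 / 319843629380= 0.52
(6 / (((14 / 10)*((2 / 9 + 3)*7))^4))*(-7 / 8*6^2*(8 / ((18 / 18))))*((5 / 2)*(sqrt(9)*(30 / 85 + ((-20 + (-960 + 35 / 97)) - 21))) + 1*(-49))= 11.48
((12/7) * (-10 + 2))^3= -884736/343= -2579.41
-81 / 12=-27 / 4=-6.75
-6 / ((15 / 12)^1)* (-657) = 15768 / 5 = 3153.60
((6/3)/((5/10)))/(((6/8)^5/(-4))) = -16384/243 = -67.42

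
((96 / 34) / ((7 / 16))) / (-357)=-256 / 14161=-0.02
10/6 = 5/3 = 1.67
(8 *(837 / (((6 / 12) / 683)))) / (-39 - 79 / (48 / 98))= -219521664 / 4807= -45667.08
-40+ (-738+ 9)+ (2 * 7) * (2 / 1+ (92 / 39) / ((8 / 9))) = -9150 / 13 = -703.85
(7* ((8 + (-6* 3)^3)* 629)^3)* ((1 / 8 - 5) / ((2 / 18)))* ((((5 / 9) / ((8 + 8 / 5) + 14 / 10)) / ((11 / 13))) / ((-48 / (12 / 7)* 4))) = -973607765727845713920 / 121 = -8046345171304510032.40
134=134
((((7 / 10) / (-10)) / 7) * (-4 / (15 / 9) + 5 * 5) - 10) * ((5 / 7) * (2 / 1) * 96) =-245424 / 175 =-1402.42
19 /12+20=259 /12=21.58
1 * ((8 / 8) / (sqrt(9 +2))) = sqrt(11) / 11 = 0.30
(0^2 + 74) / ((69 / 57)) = 1406 / 23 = 61.13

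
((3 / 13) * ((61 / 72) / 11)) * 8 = 61 / 429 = 0.14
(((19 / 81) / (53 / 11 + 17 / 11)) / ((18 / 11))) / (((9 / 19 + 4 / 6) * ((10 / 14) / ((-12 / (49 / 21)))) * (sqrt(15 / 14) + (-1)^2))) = 87362 / 43875 - 43681 * sqrt(210) / 307125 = -0.07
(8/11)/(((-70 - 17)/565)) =-4520/957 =-4.72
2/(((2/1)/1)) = 1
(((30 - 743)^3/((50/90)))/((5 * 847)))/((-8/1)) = 19257.40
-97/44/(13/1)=-97/572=-0.17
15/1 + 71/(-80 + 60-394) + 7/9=6461/414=15.61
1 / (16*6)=1 / 96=0.01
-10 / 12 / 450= -1 / 540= -0.00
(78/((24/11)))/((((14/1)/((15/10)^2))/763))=140283/32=4383.84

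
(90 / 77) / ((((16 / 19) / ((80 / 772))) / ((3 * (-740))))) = -4745250 / 14861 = -319.31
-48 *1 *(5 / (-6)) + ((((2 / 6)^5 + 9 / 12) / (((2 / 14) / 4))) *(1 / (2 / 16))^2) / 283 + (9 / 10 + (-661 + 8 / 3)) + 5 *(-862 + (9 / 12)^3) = -108281990173 / 22006080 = -4920.55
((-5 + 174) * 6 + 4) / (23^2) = 1018 / 529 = 1.92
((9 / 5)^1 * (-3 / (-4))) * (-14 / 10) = -189 / 100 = -1.89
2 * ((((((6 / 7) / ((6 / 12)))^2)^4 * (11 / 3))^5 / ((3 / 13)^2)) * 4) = 1463326293699687198537677866174045508958941085696 / 6366805760909027985741435139224001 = 229836804930383.04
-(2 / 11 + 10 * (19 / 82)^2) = -26579 / 36982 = -0.72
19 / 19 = 1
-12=-12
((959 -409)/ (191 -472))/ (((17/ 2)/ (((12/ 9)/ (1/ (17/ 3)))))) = -4400/ 2529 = -1.74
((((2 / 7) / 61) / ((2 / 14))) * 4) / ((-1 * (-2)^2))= -2 / 61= -0.03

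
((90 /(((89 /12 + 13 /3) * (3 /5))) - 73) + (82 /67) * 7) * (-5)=813495 /3149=258.33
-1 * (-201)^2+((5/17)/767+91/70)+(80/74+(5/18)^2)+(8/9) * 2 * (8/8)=-31572400028587/781557660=-40396.76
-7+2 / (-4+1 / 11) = -323 / 43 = -7.51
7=7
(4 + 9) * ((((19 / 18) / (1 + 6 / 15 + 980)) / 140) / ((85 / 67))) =16549 / 210215880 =0.00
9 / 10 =0.90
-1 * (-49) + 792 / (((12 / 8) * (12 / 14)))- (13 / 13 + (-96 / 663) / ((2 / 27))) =665.95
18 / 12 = 3 / 2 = 1.50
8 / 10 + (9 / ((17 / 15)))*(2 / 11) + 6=7708 / 935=8.24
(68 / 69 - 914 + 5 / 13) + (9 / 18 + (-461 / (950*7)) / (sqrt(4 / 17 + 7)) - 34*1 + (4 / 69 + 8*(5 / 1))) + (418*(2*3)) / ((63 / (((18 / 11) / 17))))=-64205201 / 71162 - 461*sqrt(2091) / 817950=-902.27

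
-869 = -869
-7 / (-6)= 1.17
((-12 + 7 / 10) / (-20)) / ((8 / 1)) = 113 / 1600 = 0.07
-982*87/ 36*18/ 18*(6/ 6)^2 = -14239/ 6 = -2373.17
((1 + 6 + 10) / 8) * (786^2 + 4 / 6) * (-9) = -47261445 / 4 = -11815361.25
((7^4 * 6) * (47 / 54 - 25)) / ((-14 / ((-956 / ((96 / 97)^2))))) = -1005032035679 / 41472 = -24233990.06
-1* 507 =-507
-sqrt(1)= -1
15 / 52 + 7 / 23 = 0.59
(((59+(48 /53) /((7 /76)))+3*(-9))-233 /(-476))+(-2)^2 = 1168621 /25228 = 46.32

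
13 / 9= 1.44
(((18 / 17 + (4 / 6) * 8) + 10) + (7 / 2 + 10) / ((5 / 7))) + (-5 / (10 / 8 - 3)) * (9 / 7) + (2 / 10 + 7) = 1153679 / 24990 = 46.17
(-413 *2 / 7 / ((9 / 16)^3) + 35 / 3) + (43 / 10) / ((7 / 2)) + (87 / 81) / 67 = -1111332281 / 1709505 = -650.09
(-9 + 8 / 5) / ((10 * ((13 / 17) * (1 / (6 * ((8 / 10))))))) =-7548 / 1625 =-4.64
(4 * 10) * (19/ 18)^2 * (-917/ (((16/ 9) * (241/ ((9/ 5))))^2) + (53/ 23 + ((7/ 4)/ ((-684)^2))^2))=267628990466769761279/ 2624364390998661120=101.98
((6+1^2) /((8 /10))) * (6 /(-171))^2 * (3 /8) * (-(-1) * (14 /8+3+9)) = 0.06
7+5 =12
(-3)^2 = 9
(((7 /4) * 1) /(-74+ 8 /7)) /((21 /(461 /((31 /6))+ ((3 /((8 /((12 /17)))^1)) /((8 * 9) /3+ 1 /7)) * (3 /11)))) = -81589039 /799429488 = -0.10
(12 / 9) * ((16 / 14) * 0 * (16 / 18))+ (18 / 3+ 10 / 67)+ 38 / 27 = 13670 / 1809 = 7.56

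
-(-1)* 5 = 5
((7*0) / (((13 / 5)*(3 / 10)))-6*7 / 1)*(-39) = 1638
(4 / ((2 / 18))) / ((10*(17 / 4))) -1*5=-353 / 85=-4.15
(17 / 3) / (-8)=-17 / 24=-0.71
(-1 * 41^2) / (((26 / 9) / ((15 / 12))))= -75645 / 104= -727.36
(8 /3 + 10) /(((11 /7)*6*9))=133 /891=0.15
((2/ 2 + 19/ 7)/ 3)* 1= 26/ 21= 1.24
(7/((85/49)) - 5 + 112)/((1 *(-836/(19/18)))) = -143/1020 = -0.14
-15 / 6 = -5 / 2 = -2.50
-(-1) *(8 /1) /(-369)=-0.02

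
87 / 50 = 1.74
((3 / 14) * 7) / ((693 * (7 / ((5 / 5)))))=1 / 3234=0.00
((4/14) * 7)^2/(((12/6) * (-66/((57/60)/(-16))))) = 19/10560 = 0.00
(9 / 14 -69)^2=915849 / 196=4672.70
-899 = -899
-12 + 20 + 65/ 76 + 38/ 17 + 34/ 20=82627/ 6460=12.79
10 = 10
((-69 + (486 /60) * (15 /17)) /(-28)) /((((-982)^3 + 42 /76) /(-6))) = 119871 /8564362018394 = 0.00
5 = 5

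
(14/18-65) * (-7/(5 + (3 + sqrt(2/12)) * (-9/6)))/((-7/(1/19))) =2312/171 + 1156 * sqrt(6)/171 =30.08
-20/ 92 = -5/ 23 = -0.22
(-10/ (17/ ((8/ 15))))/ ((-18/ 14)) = 112/ 459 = 0.24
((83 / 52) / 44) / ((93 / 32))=166 / 13299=0.01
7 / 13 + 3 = 46 / 13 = 3.54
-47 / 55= -0.85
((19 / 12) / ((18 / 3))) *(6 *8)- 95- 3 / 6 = -497 / 6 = -82.83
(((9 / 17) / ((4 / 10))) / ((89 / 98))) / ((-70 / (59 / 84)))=-177 / 12104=-0.01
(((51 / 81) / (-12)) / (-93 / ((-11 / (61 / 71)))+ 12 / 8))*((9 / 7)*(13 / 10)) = -13277 / 1326780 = -0.01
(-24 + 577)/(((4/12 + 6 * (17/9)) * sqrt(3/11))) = 79 * sqrt(33)/5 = 90.76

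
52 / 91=4 / 7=0.57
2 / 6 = 1 / 3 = 0.33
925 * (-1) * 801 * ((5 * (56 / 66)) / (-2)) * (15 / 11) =259323750 / 121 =2143171.49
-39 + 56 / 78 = -1493 / 39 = -38.28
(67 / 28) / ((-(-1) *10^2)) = 67 / 2800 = 0.02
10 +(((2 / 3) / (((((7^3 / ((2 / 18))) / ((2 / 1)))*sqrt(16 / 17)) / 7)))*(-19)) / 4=10 - 19*sqrt(17) / 5292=9.99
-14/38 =-7/19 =-0.37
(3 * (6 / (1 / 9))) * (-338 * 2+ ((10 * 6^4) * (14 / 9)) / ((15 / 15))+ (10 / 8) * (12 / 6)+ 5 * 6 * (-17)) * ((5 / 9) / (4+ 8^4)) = 341577 / 820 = 416.56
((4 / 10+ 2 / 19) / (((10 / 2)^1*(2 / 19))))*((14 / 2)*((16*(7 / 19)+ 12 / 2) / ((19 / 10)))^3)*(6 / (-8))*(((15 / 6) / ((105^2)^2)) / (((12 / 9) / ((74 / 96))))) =-53387189 / 3630765866175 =-0.00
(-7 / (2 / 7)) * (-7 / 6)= 343 / 12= 28.58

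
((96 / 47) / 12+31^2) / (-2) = -45175 / 94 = -480.59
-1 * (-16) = 16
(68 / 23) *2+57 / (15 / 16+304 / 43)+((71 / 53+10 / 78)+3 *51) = 43868658359 / 261903369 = 167.50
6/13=0.46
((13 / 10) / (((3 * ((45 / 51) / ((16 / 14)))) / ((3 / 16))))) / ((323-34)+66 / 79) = 17459 / 48083700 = 0.00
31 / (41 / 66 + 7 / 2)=1023 / 136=7.52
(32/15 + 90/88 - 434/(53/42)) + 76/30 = -2366293/6996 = -338.24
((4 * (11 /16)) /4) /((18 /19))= 209 /288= 0.73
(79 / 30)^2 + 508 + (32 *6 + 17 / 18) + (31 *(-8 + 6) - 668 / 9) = 571.66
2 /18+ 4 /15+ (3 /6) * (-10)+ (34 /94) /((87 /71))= -265399 /61335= -4.33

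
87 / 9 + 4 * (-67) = -775 / 3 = -258.33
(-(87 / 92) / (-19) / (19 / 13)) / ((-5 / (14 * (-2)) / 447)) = 3538899 / 41515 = 85.24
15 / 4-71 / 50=233 / 100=2.33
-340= -340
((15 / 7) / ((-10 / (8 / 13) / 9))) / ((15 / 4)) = -144 / 455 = -0.32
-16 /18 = -8 /9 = -0.89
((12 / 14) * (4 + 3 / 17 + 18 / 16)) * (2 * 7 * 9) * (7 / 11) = 364.36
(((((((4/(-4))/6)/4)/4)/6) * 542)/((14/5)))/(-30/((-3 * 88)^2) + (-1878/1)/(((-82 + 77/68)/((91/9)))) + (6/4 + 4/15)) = -115588275/81370911566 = -0.00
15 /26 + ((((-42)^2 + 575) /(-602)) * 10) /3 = -290525 /23478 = -12.37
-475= -475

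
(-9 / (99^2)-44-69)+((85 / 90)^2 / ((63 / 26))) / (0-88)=-1116423503 / 9879408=-113.01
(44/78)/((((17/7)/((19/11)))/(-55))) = -14630/663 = -22.07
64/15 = 4.27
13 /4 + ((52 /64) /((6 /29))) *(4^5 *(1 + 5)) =24131.25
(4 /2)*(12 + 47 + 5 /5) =120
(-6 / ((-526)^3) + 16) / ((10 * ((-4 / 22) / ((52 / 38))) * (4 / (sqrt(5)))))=-166488123373 * sqrt(5) / 55301998880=-6.73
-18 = -18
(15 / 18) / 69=0.01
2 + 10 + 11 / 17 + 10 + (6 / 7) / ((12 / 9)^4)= 349091 / 15232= 22.92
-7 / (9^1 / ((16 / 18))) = -56 / 81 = -0.69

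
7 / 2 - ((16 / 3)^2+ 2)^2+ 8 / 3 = -149153 / 162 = -920.70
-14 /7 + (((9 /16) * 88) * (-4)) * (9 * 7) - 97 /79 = -985701 /79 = -12477.23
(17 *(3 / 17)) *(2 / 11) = 6 / 11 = 0.55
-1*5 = -5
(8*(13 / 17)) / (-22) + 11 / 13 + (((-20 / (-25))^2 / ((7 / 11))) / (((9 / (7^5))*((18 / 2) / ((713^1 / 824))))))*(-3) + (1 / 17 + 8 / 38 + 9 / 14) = -24287486473531 / 44958063150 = -540.23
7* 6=42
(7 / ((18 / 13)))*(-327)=-9919 / 6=-1653.17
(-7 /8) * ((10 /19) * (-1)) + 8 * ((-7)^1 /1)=-4221 /76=-55.54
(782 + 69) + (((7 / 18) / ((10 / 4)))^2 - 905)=-109301 / 2025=-53.98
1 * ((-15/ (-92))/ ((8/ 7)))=105/ 736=0.14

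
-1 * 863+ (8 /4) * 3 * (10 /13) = -11159 /13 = -858.38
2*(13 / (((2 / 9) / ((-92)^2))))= 990288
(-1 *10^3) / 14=-500 / 7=-71.43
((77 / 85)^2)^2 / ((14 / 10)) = 5021863 / 10440125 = 0.48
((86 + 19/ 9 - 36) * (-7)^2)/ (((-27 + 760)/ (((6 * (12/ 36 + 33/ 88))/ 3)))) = 390677/ 79164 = 4.94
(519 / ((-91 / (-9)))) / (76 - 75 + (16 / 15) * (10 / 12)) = 42039 / 1547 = 27.17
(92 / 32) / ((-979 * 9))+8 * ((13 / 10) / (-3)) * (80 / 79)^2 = -1564037303 / 439915608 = -3.56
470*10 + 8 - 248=4460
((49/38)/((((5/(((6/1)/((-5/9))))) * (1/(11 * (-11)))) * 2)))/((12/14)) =373527/1900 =196.59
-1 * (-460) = 460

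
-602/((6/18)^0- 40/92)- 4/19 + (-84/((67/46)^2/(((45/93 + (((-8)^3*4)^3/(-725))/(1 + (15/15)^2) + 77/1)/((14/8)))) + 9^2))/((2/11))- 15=-24485622685293170354875/22546797565038950723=-1085.99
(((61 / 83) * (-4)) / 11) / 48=-61 / 10956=-0.01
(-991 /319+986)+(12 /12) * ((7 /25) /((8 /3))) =62715299 /63800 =983.00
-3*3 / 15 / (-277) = 3 / 1385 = 0.00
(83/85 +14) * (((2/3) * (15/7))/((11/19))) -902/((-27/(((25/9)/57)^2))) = 344462453312/9301181967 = 37.03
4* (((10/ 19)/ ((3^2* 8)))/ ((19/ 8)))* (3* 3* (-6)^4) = 51840/ 361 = 143.60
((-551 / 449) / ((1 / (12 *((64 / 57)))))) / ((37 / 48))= -356352 / 16613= -21.45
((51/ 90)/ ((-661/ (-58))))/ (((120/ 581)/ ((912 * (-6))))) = -21768908/ 16525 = -1317.33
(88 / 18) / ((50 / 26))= 572 / 225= 2.54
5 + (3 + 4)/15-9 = -53/15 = -3.53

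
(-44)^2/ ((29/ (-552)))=-1068672/ 29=-36850.76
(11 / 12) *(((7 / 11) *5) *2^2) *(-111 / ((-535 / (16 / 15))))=4144 / 1605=2.58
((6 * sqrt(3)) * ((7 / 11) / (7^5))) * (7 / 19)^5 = 42 * sqrt(3) / 27237089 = 0.00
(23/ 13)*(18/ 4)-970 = -25013/ 26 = -962.04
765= 765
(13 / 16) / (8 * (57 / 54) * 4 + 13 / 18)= 13 / 552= 0.02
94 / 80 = 47 / 40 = 1.18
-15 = -15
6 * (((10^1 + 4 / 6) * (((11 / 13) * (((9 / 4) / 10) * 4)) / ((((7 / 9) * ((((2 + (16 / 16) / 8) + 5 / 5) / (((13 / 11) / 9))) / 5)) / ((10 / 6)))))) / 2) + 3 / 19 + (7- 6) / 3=22868 / 1995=11.46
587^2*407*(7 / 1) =981677081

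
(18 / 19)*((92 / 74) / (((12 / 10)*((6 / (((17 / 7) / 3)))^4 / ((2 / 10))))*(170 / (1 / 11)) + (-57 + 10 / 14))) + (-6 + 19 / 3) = 0.33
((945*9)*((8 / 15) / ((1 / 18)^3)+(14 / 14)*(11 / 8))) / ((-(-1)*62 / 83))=17573189193 / 496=35429816.92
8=8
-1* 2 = -2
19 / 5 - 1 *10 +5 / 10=-57 / 10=-5.70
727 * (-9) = -6543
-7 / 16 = -0.44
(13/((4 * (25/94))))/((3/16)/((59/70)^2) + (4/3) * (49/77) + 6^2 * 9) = 140374806/3734663875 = 0.04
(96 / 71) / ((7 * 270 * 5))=16 / 111825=0.00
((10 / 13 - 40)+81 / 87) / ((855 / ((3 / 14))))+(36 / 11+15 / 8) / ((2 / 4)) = 113463479 / 11031020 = 10.29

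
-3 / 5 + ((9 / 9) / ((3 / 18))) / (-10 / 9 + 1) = -273 / 5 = -54.60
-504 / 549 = -56 / 61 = -0.92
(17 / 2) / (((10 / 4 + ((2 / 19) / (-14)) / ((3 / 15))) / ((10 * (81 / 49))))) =52326 / 917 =57.06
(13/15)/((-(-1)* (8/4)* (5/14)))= 91/75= 1.21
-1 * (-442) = 442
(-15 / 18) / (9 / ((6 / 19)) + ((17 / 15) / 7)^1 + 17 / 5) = -0.03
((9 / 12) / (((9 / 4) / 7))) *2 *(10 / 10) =14 / 3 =4.67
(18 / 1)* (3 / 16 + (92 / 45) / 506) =1517 / 440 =3.45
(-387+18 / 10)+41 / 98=-188543 / 490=-384.78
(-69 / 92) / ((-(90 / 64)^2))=256 / 675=0.38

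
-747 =-747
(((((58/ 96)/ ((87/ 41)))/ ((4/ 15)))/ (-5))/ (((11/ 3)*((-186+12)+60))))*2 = 0.00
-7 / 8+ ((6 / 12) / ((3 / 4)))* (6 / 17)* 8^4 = 130953 / 136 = 962.89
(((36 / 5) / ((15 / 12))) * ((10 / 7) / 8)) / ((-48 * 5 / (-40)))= 6 / 35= 0.17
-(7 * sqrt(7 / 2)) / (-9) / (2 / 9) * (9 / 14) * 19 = 171 * sqrt(14) / 8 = 79.98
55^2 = 3025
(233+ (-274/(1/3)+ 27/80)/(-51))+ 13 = 356471/1360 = 262.11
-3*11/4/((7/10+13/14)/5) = -1925/76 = -25.33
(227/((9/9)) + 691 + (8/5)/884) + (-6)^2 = 1054172/1105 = 954.00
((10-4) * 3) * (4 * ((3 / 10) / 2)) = 10.80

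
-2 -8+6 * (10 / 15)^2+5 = -7 / 3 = -2.33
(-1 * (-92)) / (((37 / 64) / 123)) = 724224 / 37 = 19573.62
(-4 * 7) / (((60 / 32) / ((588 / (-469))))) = 6272 / 335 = 18.72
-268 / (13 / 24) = -6432 / 13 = -494.77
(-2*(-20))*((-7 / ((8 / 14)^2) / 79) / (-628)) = 1715 / 99224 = 0.02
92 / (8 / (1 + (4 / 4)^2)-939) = -92 / 935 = -0.10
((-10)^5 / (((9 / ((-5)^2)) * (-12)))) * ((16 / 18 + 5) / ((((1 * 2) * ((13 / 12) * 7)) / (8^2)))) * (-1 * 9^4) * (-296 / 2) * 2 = 101658240000000 / 91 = 1117123516483.52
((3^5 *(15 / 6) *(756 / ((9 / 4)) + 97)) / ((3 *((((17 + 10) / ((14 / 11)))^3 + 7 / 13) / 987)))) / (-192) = -257262384015 / 5449506512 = -47.21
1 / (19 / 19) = 1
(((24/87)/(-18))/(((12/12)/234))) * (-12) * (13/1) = 16224/29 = 559.45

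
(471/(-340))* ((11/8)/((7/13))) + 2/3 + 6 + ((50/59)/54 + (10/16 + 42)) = 1388234411/30330720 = 45.77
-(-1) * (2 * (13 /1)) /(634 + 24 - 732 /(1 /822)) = -13 /300523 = -0.00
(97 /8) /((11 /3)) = 291 /88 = 3.31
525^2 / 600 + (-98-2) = 2875 / 8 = 359.38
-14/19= -0.74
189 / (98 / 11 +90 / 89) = 185031 / 9712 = 19.05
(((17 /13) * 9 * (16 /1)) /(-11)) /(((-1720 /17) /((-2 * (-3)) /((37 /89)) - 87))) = -2793474 /227513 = -12.28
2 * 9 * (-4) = -72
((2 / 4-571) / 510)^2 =1.25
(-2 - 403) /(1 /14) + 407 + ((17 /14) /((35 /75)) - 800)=-593919 /98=-6060.40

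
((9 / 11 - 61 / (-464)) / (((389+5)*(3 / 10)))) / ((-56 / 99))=-0.01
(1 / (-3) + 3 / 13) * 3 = -4 / 13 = -0.31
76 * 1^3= 76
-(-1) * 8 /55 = 8 /55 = 0.15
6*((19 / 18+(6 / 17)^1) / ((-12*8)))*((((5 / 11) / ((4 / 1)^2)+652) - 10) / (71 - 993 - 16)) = 48701707 / 808270848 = 0.06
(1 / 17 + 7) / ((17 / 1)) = 120 / 289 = 0.42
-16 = -16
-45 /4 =-11.25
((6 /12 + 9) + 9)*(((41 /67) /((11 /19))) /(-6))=-28823 /8844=-3.26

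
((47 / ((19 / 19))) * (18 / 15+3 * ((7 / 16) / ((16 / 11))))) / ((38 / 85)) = 2150109 / 9728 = 221.02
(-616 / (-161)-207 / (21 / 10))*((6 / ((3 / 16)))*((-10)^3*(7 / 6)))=244064000 / 69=3537159.42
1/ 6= 0.17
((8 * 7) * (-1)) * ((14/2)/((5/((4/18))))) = -17.42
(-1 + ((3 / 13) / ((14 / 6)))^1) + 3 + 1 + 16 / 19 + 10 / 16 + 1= 76989 / 13832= 5.57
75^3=421875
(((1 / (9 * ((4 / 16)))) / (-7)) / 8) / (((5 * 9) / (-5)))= 1 / 1134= 0.00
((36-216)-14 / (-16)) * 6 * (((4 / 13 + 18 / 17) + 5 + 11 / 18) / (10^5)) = -39775781 / 530400000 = -0.07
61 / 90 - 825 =-74189 / 90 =-824.32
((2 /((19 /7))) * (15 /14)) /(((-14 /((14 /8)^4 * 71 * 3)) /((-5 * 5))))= 27397125 /9728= 2816.32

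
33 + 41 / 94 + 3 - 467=-40473 / 94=-430.56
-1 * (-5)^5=3125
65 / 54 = 1.20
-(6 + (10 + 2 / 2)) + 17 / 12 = -187 / 12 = -15.58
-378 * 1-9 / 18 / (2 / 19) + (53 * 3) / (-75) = -384.87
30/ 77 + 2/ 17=664/ 1309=0.51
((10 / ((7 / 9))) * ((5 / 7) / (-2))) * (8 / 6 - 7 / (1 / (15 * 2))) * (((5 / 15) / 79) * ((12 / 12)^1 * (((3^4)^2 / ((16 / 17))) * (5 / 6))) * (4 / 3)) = 31314.66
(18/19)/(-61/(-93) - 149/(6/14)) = -837/306584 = -0.00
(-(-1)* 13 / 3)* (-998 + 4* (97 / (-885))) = -11487034 / 2655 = -4326.57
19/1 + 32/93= 1799/93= 19.34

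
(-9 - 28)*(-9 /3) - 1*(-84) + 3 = 198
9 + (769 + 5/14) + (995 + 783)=35789/14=2556.36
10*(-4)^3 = -640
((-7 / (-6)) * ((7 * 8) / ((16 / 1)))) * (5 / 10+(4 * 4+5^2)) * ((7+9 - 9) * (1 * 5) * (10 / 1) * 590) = 209958875 / 6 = 34993145.83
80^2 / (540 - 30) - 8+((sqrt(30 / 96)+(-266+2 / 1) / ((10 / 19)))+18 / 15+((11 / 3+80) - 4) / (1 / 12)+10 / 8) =sqrt(5) / 4+470627 / 1020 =461.96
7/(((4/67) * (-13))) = -469/52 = -9.02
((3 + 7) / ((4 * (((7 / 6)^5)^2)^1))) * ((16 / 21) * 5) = 4031078400 / 1977326743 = 2.04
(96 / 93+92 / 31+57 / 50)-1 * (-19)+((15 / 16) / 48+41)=417021 / 6400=65.16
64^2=4096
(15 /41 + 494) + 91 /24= 490187 /984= 498.16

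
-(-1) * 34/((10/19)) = 323/5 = 64.60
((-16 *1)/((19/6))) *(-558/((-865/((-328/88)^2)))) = -45.28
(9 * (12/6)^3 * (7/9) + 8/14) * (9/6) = 594/7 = 84.86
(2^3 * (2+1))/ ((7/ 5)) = 17.14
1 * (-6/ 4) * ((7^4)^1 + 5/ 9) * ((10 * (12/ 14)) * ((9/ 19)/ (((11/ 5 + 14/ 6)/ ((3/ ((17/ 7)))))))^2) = -62041636125/ 120604324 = -514.42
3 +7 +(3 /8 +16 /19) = 1705 /152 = 11.22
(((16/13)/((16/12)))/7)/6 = 2/91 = 0.02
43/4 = 10.75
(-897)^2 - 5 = 804604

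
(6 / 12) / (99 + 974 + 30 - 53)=1 / 2100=0.00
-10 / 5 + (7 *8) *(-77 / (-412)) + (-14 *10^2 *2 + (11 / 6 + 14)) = -1715383 / 618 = -2775.70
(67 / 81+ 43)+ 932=975.83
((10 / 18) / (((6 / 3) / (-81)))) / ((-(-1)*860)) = -9 / 344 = -0.03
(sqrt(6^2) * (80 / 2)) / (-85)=-48 / 17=-2.82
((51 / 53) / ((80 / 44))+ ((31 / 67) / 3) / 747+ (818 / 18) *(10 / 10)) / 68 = 7317013147 / 10822595760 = 0.68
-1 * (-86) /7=86 /7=12.29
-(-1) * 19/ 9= 19/ 9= 2.11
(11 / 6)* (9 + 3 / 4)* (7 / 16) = 1001 / 128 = 7.82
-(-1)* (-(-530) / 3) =530 / 3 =176.67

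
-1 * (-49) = 49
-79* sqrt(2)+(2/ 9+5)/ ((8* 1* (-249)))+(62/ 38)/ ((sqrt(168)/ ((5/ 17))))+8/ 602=-79* sqrt(2)+57565/ 5396328+155* sqrt(42)/ 27132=-111.68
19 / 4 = 4.75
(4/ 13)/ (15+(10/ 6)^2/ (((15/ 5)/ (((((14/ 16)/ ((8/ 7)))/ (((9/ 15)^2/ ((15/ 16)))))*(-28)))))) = -82944/ 9890855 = -0.01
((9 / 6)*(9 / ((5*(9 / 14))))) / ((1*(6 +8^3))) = 0.01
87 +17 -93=11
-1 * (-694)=694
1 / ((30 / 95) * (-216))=-19 / 1296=-0.01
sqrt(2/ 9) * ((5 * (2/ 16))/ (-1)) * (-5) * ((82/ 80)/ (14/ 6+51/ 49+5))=10045 * sqrt(2)/ 78784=0.18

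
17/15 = 1.13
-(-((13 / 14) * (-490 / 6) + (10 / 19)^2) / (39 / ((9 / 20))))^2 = -1071318361 / 1409551936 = -0.76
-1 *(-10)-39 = -29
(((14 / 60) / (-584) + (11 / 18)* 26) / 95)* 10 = 835099 / 499320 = 1.67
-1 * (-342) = 342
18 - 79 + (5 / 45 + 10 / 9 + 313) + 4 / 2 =2297 / 9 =255.22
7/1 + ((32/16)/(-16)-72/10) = -13/40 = -0.32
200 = 200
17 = 17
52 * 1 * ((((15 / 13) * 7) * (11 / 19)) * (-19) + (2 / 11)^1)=-50716 / 11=-4610.55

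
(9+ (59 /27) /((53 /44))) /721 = 15475 /1031751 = 0.01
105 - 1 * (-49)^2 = -2296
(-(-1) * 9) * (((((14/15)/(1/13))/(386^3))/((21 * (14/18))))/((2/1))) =117/2012935960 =0.00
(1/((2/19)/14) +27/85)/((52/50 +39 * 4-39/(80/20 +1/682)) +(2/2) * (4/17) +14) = 77312570/93672609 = 0.83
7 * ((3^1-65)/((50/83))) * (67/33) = -1206737/825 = -1462.71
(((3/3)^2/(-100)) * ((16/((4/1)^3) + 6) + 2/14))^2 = 32041/7840000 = 0.00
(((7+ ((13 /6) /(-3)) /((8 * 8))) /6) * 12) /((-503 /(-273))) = 732641 /96576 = 7.59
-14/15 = -0.93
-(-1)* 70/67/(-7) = -10/67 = -0.15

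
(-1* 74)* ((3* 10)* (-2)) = 4440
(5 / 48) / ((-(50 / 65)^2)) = -169 / 960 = -0.18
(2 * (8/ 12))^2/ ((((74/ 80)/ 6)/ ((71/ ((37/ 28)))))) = 2544640/ 4107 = 619.59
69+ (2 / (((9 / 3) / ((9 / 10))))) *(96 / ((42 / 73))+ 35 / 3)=6164 / 35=176.11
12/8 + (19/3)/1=47/6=7.83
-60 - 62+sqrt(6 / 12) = -122+sqrt(2) / 2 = -121.29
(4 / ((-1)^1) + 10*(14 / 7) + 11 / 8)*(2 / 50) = 139 / 200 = 0.70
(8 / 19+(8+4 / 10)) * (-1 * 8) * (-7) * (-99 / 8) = -580734 / 95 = -6112.99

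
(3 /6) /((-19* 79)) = -1 /3002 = -0.00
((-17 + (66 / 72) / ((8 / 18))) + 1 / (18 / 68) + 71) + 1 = 8761 / 144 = 60.84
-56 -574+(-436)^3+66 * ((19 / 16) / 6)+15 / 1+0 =-1326119327 / 16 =-82882457.94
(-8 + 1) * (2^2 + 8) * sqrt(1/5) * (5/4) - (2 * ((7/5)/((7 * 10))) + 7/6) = -21 * sqrt(5) - 181/150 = -48.16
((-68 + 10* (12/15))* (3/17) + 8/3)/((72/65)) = -6565/918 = -7.15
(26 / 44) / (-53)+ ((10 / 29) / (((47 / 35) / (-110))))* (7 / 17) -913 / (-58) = 55376349 / 13508693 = 4.10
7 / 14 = 1 / 2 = 0.50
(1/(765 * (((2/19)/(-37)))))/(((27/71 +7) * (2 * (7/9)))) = -49913/1247120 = -0.04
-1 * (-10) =10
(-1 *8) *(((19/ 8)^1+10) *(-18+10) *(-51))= -40392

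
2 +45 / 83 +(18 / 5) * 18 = 27947 / 415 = 67.34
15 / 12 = 5 / 4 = 1.25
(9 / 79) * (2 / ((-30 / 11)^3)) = -1331 / 118500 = -0.01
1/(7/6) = 6/7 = 0.86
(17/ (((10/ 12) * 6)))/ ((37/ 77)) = 1309/ 185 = 7.08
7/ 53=0.13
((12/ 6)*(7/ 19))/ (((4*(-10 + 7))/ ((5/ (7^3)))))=-5/ 5586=-0.00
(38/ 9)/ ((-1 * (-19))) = 0.22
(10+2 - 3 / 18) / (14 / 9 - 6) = -213 / 80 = -2.66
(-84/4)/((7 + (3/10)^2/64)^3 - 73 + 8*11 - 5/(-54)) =-148635648000000/2536002690112483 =-0.06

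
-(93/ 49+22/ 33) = -377/ 147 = -2.56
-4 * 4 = -16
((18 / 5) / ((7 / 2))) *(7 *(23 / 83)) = 828 / 415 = 2.00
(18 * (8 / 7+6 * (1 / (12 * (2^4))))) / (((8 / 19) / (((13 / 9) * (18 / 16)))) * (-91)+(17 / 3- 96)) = -134919 / 727216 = -0.19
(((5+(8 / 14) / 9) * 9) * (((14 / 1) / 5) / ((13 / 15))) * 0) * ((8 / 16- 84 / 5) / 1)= 0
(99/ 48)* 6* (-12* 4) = -594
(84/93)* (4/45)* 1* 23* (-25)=-12880/279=-46.16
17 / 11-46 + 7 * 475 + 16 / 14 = 252690 / 77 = 3281.69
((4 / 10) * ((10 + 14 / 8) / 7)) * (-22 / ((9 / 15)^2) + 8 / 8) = -25427 / 630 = -40.36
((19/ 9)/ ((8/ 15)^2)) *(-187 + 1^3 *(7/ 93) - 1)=-8301575/ 5952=-1394.75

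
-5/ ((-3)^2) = -5/ 9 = -0.56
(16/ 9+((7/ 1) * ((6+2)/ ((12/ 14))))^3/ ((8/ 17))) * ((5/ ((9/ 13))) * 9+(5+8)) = 416008112/ 9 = 46223123.56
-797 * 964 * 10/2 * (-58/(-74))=-111404660/37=-3010936.76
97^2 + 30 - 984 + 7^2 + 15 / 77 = 654823 / 77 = 8504.19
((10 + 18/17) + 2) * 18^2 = 71928/17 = 4231.06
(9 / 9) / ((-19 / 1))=-1 / 19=-0.05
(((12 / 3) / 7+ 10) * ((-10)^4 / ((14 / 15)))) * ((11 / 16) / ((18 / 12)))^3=153896875 / 14112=10905.39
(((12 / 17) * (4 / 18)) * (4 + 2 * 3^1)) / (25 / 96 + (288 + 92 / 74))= 94720 / 17481389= 0.01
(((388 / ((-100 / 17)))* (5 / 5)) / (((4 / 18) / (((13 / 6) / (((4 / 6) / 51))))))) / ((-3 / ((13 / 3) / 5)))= 14212731 / 1000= 14212.73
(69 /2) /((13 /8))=21.23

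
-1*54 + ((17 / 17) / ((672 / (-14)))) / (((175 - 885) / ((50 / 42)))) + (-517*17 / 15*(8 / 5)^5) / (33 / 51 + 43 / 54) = -12774221177870807 / 2963362500000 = -4310.72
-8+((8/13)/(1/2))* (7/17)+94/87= -123298/19227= -6.41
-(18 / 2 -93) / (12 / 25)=175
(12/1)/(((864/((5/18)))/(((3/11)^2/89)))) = 0.00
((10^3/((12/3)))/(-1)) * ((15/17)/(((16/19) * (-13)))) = 35625/1768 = 20.15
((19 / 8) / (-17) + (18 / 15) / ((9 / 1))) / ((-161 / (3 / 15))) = 13 / 1642200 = 0.00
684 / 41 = 16.68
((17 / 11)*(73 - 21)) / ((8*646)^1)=13 / 836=0.02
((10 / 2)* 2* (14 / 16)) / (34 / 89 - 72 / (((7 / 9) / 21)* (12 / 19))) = -3115 / 1095632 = -0.00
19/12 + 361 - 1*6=4279/12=356.58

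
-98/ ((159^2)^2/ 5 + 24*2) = -490/ 639129201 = -0.00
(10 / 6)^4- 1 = 544 / 81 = 6.72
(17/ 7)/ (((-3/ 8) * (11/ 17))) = -2312/ 231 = -10.01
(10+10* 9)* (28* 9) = 25200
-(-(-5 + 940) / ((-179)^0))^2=-874225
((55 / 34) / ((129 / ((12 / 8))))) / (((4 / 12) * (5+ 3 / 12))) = 0.01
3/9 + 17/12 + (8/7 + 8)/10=373/140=2.66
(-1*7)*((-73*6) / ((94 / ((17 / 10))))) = 26061 / 470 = 55.45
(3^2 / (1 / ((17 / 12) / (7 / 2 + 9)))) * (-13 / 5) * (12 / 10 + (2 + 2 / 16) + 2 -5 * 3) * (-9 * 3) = -6927687 / 10000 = -692.77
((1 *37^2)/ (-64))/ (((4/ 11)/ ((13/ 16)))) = -195767/ 4096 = -47.79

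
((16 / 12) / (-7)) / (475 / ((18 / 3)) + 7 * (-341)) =8 / 96929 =0.00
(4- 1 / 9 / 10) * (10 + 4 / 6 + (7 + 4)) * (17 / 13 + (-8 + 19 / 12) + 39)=1898033 / 648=2929.06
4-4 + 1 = 1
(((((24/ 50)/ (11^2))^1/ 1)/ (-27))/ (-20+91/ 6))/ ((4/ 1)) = 2/ 263175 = 0.00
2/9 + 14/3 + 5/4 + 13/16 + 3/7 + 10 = 17.38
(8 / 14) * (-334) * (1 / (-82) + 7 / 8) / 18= -47261 / 5166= -9.15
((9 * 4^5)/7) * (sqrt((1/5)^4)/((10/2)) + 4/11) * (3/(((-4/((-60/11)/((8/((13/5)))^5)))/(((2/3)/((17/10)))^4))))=216835112/1263255125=0.17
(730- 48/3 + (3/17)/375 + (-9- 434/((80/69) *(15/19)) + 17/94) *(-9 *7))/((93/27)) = 223933074669/24769000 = 9040.86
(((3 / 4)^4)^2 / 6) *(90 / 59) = 98415 / 3866624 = 0.03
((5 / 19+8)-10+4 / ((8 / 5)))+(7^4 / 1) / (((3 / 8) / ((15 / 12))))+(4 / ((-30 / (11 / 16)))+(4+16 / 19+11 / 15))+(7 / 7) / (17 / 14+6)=614826021 / 76760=8009.72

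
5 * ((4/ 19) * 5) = 100/ 19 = 5.26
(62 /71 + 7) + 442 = 31941 /71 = 449.87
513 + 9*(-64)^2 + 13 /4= 149521 /4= 37380.25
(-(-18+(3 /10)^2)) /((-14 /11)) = -14.07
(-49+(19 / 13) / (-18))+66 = 3959 / 234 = 16.92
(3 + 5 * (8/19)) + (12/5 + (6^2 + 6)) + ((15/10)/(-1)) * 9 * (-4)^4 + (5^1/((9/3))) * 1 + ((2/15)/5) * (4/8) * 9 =-4851709/1425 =-3404.71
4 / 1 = 4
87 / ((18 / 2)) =29 / 3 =9.67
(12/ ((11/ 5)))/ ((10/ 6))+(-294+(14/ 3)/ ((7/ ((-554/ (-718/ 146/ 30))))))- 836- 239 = 3503983/ 3949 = 887.31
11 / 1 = 11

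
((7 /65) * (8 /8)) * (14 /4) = 49 /130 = 0.38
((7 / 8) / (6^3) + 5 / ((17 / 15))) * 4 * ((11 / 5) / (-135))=-1426909 / 4957200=-0.29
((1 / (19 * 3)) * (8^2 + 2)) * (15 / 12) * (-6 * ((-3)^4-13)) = -11220 / 19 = -590.53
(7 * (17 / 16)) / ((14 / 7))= 3.72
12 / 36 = 1 / 3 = 0.33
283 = 283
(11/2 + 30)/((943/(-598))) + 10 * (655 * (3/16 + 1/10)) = 1860.61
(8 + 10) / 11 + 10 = 128 / 11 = 11.64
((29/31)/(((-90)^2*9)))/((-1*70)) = -29/158193000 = -0.00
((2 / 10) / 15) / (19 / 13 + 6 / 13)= 13 / 1875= 0.01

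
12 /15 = 4 /5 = 0.80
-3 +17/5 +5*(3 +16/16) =102/5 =20.40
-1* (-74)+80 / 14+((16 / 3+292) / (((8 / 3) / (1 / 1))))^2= 350335 / 28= 12511.96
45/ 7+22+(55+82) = 1158/ 7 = 165.43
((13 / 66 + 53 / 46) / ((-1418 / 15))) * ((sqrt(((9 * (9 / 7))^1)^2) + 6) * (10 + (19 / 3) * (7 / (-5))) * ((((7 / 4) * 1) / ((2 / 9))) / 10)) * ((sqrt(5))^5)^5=-9801562500000 * sqrt(5) / 179377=-122183780.73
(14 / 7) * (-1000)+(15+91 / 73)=-1983.75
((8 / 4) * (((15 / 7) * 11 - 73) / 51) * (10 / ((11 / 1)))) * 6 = -13840 / 1309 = -10.57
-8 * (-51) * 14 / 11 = 5712 / 11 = 519.27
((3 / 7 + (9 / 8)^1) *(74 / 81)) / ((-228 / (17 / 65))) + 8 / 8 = 11185679 / 11203920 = 1.00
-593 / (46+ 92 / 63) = -37359 / 2990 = -12.49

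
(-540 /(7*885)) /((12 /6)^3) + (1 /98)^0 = 817 /826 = 0.99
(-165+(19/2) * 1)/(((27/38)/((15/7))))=-29545/63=-468.97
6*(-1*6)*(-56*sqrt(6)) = 2016*sqrt(6) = 4938.17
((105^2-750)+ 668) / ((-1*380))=-10943 / 380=-28.80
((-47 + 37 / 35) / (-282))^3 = 19248832 / 4451411125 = 0.00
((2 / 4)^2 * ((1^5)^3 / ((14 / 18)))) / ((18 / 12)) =3 / 14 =0.21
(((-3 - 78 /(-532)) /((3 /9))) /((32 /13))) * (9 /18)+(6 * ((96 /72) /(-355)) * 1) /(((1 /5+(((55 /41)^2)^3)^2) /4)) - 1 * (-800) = 1859114528859139852339363515883 /2328962787472538389665424512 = 798.26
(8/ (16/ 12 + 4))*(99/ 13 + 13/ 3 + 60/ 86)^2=239.90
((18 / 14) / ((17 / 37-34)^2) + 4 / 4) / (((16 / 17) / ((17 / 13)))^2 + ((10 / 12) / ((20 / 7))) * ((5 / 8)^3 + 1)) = 38328049238016 / 33723708922813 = 1.14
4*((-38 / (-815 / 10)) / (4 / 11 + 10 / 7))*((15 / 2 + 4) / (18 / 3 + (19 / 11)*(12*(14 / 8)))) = 64372 / 227385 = 0.28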